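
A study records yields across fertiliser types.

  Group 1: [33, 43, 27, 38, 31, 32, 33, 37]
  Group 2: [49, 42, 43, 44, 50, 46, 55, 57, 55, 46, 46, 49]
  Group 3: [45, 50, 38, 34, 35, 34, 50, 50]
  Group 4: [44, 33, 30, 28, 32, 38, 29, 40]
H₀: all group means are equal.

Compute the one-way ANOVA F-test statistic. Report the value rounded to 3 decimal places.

test statistic = 14.075

Group means [34.25, 48.50, 42.00, 34.25], grand mean 40.722
SSB = Σnᵢ(x̄ᵢ−x̄)² = 1409.222; SSW = ΣΣ(x−x̄ᵢ)² = 1068.000
MSB = 1409.222/3 = 469.7407; MSW = 1068.000/32 = 33.3750
F = MSB/MSW = 14.0746
df = (3, 32)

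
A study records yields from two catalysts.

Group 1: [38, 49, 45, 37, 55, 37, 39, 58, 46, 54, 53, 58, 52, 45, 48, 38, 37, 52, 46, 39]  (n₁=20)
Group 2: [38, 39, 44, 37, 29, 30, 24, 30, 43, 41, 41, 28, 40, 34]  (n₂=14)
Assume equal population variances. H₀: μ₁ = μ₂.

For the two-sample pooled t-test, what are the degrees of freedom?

degrees of freedom = 32

df = n₁ + n₂ − 2 = 20 + 14 − 2 = 32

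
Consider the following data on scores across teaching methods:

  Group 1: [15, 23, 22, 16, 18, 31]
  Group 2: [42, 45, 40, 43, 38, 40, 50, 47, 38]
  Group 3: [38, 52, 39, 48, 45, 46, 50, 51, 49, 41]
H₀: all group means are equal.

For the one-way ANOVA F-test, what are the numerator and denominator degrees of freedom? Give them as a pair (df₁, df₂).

k = 3 groups, N = 25 total
df = (k−1, N−k) = (3−1, 25−3) = (2, 22)

degrees of freedom = [2, 22]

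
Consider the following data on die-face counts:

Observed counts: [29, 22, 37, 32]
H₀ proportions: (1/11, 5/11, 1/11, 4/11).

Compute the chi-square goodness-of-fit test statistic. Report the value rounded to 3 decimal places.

n = 120; E_i = n·p_i = [10.91, 54.55, 10.91, 43.64]
χ² = (29−10.91)²/10.91 + (22−54.55)²/54.55 + (37−10.91)²/10.91 + (32−43.64)²/43.64 = 114.9233
df = 3

test statistic = 114.923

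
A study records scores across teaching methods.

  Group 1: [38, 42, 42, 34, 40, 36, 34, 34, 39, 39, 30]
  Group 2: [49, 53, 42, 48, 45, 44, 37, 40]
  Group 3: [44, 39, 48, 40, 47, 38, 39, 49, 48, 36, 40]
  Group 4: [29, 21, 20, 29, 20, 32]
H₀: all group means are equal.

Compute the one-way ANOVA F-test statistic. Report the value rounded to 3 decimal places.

test statistic = 23.956

Group means [37.09, 44.75, 42.55, 25.17], grand mean 38.472
SSB = Σnᵢ(x̄ᵢ−x̄)² = 1581.003; SSW = ΣΣ(x−x̄ᵢ)² = 703.970
MSB = 1581.003/3 = 527.0008; MSW = 703.970/32 = 21.9991
F = MSB/MSW = 23.9556
df = (3, 32)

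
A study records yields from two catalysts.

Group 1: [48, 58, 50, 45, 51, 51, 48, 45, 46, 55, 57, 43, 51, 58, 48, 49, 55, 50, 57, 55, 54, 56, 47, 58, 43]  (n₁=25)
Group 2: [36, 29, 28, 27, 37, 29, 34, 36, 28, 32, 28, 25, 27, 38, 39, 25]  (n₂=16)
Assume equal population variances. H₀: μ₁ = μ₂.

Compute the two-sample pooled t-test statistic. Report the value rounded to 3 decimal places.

test statistic = 12.842

x̄₁=51.120, s₁=4.893, n₁=25
x̄₂=31.125, s₂=4.815, n₂=16
s_p² = [24·4.893² + 15·4.815²]/39 = 23.6510
SE = √(s_p²·(1/25+1/16)) = 1.5570
t = (51.120−31.125)/1.5570 = 12.8421
df = 39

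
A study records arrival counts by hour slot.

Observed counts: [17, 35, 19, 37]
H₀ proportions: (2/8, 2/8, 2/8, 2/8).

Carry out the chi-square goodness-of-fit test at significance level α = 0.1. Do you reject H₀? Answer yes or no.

reject H₀: yes

n = 108; E_i = n·p_i = [27.00, 27.00, 27.00, 27.00]
χ² = (17−27.00)²/27.00 + (35−27.00)²/27.00 + (19−27.00)²/27.00 + (37−27.00)²/27.00 = 12.1481
df = 3
p-value (upper-tail) = 0.00689
At α=0.1: p < α → reject H₀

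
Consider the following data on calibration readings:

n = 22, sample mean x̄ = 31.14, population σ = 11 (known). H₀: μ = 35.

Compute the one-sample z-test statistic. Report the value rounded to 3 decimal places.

test statistic = -1.646

SE = σ/√n = 11/√22 = 2.3452
z = (x̄−μ₀)/SE = (31.14−35)/2.3452 = -1.6459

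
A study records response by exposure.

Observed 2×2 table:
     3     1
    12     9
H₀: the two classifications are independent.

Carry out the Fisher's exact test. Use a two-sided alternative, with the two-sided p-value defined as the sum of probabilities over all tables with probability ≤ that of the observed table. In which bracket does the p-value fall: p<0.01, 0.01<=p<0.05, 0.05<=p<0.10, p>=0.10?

Margins: r₁=4, r₂=21, c₁=15, c₂=10, n=25
p_obs = C(4,3)·C(21,12)/C(25,15); sum pmf over tables with pmf ≤ p_obs
p-value (two-sided) = 0.62648
→ bracket: p>=0.10

p-value bracket: p>=0.10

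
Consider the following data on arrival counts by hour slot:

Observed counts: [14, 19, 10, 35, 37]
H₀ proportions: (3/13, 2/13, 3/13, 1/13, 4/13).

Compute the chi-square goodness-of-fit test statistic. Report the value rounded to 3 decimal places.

n = 115; E_i = n·p_i = [26.54, 17.69, 26.54, 8.85, 35.38]
χ² = (14−26.54)²/26.54 + (19−17.69)²/17.69 + (10−26.54)²/26.54 + (35−8.85)²/8.85 + (37−35.38)²/35.38 = 93.7254
df = 4

test statistic = 93.725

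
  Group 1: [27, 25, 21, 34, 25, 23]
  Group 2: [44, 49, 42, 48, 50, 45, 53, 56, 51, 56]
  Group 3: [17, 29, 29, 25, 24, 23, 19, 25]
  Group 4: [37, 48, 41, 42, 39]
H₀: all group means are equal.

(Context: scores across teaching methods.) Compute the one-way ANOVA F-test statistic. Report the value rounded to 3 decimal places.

Group means [25.83, 49.40, 23.88, 41.40], grand mean 36.103
SSB = Σnᵢ(x̄ᵢ−x̄)² = 3737.381; SSW = ΣΣ(x−x̄ᵢ)² = 505.308
MSB = 3737.381/3 = 1245.7938; MSW = 505.308/25 = 20.2123
F = MSB/MSW = 61.6353
df = (3, 25)

test statistic = 61.635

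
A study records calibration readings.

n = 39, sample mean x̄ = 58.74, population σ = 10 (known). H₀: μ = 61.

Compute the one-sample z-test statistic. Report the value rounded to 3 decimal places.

test statistic = -1.411

SE = σ/√n = 10/√39 = 1.6013
z = (x̄−μ₀)/SE = (58.74−61)/1.6013 = -1.4114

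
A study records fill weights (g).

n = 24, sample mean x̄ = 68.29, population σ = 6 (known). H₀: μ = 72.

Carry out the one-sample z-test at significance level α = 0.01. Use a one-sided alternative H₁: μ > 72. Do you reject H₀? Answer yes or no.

reject H₀: no

SE = σ/√n = 6/√24 = 1.2247
z = (x̄−μ₀)/SE = (68.29−72)/1.2247 = -3.0292
p-value (one-sided, H₁ greater) = 0.99877
At α=0.01: p ≥ α → fail to reject H₀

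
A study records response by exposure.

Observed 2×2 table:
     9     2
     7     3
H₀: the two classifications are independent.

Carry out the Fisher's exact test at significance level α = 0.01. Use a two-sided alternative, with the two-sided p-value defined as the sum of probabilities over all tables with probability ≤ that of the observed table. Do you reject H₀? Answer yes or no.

reject H₀: no

Margins: r₁=11, r₂=10, c₁=16, c₂=5, n=21
p_obs = C(11,9)·C(10,7)/C(21,16); sum pmf over tables with pmf ≤ p_obs
p-value (two-sided) = 0.63512
At α=0.01: p ≥ α → fail to reject H₀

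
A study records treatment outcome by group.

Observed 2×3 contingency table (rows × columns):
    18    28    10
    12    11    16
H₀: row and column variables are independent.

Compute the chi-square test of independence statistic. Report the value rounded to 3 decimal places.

Row totals [56, 39], col totals [30, 39, 26], n=95
χ² = (18−17.68)²/17.68 + (28−22.99)²/22.99 + (10−15.33)²/15.33 + (12−12.32)²/12.32 + (11−16.01)²/16.01 + (16−10.67)²/10.67 = 7.1828
df = 2

test statistic = 7.183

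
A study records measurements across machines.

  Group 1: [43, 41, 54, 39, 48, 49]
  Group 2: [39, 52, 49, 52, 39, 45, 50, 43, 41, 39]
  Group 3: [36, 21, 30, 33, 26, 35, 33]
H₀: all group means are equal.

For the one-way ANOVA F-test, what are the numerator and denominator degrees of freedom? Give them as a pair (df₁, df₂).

degrees of freedom = [2, 20]

k = 3 groups, N = 23 total
df = (k−1, N−k) = (3−1, 23−3) = (2, 20)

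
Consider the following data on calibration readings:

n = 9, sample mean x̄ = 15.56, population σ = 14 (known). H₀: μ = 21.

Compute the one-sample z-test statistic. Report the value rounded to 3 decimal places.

SE = σ/√n = 14/√9 = 4.6667
z = (x̄−μ₀)/SE = (15.56−21)/4.6667 = -1.1657

test statistic = -1.166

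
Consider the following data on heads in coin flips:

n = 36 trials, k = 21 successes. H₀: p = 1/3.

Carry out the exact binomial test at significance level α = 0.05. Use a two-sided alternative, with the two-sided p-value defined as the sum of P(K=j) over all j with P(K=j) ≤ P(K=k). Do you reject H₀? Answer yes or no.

Exact binomial: n=36, k=21, p₀=1/3=0.3333
P(X=j) = C(n,j)·p₀^j·(1−p₀)^(n−j); p = Σ P(X=j) over j with P(X=j) ≤ P(X=21)
p-value (two-sided) = 0.00229
At α=0.05: p < α → reject H₀

reject H₀: yes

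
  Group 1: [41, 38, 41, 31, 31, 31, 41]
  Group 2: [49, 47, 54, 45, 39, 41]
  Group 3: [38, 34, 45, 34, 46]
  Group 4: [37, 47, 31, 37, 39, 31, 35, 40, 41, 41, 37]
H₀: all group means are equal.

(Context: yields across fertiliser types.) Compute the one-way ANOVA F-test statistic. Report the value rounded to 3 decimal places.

Group means [36.29, 45.83, 39.40, 37.82], grand mean 39.379
SSB = Σnᵢ(x̄ᵢ−x̄)² = 343.729; SSW = ΣΣ(x−x̄ᵢ)² = 651.098
MSB = 343.729/3 = 114.5764; MSW = 651.098/25 = 26.0439
F = MSB/MSW = 4.3994
df = (3, 25)

test statistic = 4.399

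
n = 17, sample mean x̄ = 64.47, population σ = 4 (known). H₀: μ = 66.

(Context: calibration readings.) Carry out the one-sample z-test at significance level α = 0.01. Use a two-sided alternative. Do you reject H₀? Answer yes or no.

SE = σ/√n = 4/√17 = 0.9701
z = (x̄−μ₀)/SE = (64.47−66)/0.9701 = -1.5771
p-value (two-sided) = 0.11478
At α=0.01: p ≥ α → fail to reject H₀

reject H₀: no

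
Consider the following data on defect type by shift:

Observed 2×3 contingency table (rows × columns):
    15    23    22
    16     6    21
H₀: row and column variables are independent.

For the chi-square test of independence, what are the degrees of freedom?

degrees of freedom = 2

df = (r−1)(c−1) = (2−1)·(3−1) = 2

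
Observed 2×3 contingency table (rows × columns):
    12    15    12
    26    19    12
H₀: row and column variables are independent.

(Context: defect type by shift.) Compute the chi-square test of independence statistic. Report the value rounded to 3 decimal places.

Row totals [39, 57], col totals [38, 34, 24], n=96
χ² = (12−15.44)²/15.44 + (15−13.81)²/13.81 + (12−9.75)²/9.75 + (26−22.56)²/22.56 + (19−20.19)²/20.19 + (12−14.25)²/14.25 = 2.3356
df = 2

test statistic = 2.336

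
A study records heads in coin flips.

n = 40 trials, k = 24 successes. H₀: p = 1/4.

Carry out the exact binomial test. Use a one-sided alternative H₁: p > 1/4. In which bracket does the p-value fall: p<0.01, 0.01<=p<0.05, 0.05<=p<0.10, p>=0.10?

Exact binomial: n=40, k=24, p₀=1/4=0.2500
P(X≥24) from Σ C(n,i)·p₀^i·(1−p₀)^(n−i)
p-value (one-sided, H₁ greater) = 0.00000
→ bracket: p<0.01

p-value bracket: p<0.01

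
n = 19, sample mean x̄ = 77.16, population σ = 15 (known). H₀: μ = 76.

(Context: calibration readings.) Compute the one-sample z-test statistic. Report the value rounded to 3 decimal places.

SE = σ/√n = 15/√19 = 3.4412
z = (x̄−μ₀)/SE = (77.16−76)/3.4412 = 0.3371

test statistic = 0.337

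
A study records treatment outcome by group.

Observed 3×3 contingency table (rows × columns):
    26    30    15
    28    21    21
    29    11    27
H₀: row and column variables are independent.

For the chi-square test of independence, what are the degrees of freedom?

degrees of freedom = 4

df = (r−1)(c−1) = (3−1)·(3−1) = 4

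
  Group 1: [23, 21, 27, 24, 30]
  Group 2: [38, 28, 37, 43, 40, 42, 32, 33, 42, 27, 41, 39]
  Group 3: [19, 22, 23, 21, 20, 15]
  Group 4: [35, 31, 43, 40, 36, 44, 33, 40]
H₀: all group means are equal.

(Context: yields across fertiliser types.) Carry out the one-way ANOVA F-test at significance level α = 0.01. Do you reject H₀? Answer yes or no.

Group means [25.00, 36.83, 20.00, 37.75], grand mean 31.903
SSB = Σnᵢ(x̄ᵢ−x̄)² = 1653.543; SSW = ΣΣ(x−x̄ᵢ)² = 583.167
MSB = 1653.543/3 = 551.1810; MSW = 583.167/27 = 21.5988
F = MSB/MSW = 25.5191
df = (3, 27)
p-value (upper-tail) = 0.00000
At α=0.01: p < α → reject H₀

reject H₀: yes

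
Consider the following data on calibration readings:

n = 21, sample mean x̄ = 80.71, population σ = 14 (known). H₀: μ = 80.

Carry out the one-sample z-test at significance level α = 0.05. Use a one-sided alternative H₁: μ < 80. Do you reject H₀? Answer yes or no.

reject H₀: no

SE = σ/√n = 14/√21 = 3.0551
z = (x̄−μ₀)/SE = (80.71−80)/3.0551 = 0.2324
p-value (one-sided, H₁ less) = 0.59189
At α=0.05: p ≥ α → fail to reject H₀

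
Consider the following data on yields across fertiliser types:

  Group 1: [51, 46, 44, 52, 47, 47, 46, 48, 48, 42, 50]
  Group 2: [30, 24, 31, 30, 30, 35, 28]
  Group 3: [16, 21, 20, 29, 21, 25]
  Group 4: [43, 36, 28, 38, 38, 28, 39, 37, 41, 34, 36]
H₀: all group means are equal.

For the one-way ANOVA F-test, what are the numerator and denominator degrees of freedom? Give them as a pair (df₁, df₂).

degrees of freedom = [3, 31]

k = 4 groups, N = 35 total
df = (k−1, N−k) = (4−1, 35−4) = (3, 31)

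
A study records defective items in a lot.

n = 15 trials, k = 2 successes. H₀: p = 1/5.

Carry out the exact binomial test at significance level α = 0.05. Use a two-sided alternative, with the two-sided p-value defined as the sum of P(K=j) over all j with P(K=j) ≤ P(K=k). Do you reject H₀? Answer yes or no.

reject H₀: no

Exact binomial: n=15, k=2, p₀=1/5=0.2000
P(X=j) = C(n,j)·p₀^j·(1−p₀)^(n−j); p = Σ P(X=j) over j with P(X=j) ≤ P(X=2)
p-value (two-sided) = 0.74986
At α=0.05: p ≥ α → fail to reject H₀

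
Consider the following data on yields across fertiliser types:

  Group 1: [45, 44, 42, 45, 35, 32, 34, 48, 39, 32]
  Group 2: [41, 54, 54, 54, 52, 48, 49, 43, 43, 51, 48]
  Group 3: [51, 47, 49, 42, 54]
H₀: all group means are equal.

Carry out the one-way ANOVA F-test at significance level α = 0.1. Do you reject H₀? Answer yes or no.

Group means [39.60, 48.82, 48.60], grand mean 45.231
SSB = Σnᵢ(x̄ᵢ−x̄)² = 515.379; SSW = ΣΣ(x−x̄ᵢ)² = 629.236
MSB = 515.379/2 = 257.6895; MSW = 629.236/23 = 27.3581
F = MSB/MSW = 9.4191
df = (2, 23)
p-value (upper-tail) = 0.00103
At α=0.1: p < α → reject H₀

reject H₀: yes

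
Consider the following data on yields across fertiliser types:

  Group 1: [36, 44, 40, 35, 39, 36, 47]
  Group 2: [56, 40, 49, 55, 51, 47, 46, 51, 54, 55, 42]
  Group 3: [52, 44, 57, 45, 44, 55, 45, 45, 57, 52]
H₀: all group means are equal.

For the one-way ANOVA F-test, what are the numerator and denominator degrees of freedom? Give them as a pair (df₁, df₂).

k = 3 groups, N = 28 total
df = (k−1, N−k) = (3−1, 28−3) = (2, 25)

degrees of freedom = [2, 25]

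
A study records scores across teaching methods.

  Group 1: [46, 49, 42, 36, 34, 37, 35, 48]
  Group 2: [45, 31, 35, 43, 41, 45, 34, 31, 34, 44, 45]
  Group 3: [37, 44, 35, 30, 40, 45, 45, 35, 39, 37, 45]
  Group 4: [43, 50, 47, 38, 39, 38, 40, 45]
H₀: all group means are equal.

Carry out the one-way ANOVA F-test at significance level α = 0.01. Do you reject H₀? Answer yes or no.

reject H₀: no

Group means [40.88, 38.91, 39.27, 42.50], grand mean 40.184
SSB = Σnᵢ(x̄ᵢ−x̄)² = 73.745; SSW = ΣΣ(x−x̄ᵢ)² = 1007.966
MSB = 73.745/3 = 24.5815; MSW = 1007.966/34 = 29.6461
F = MSB/MSW = 0.8292
df = (3, 34)
p-value (upper-tail) = 0.48708
At α=0.01: p ≥ α → fail to reject H₀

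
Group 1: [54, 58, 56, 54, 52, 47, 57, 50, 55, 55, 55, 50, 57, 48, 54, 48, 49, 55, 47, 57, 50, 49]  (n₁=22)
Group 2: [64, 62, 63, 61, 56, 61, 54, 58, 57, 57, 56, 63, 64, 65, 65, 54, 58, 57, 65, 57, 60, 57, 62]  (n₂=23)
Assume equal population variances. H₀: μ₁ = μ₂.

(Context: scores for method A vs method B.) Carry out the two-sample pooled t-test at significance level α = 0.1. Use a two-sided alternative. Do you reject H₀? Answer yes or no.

x̄₁=52.591, s₁=3.647, n₁=22
x̄₂=59.826, s₂=3.639, n₂=23
s_p² = [21·3.647² + 22·3.639²]/43 = 13.2703
SE = √(s_p²·(1/22+1/23)) = 1.0864
t = (52.591−59.826)/1.0864 = -6.6601
df = 43
p-value (two-sided) = 0.00000
At α=0.1: p < α → reject H₀

reject H₀: yes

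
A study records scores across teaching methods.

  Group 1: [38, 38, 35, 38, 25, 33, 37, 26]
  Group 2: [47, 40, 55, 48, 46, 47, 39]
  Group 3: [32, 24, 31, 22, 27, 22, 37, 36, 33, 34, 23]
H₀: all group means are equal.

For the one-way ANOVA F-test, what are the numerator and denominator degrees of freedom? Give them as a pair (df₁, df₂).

degrees of freedom = [2, 23]

k = 3 groups, N = 26 total
df = (k−1, N−k) = (3−1, 26−3) = (2, 23)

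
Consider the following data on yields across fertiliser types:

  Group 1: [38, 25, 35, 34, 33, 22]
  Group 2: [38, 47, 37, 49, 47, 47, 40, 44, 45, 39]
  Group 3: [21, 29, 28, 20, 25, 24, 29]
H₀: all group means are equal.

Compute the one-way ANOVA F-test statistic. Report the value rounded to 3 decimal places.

test statistic = 32.176

Group means [31.17, 43.30, 25.14], grand mean 34.609
SSB = Σnᵢ(x̄ᵢ−x̄)² = 1453.688; SSW = ΣΣ(x−x̄ᵢ)² = 451.790
MSB = 1453.688/2 = 726.8439; MSW = 451.790/20 = 22.5895
F = MSB/MSW = 32.1761
df = (2, 20)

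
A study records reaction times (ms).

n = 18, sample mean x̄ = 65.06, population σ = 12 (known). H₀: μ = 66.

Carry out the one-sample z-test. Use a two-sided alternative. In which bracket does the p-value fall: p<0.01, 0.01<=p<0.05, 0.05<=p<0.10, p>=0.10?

SE = σ/√n = 12/√18 = 2.8284
z = (x̄−μ₀)/SE = (65.06−66)/2.8284 = -0.3323
p-value (two-sided) = 0.73963
→ bracket: p>=0.10

p-value bracket: p>=0.10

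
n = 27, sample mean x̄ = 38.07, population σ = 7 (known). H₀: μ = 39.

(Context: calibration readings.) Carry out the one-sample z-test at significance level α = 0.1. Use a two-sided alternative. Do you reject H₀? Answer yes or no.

reject H₀: no

SE = σ/√n = 7/√27 = 1.3472
z = (x̄−μ₀)/SE = (38.07−39)/1.3472 = -0.6903
p-value (two-sided) = 0.48998
At α=0.1: p ≥ α → fail to reject H₀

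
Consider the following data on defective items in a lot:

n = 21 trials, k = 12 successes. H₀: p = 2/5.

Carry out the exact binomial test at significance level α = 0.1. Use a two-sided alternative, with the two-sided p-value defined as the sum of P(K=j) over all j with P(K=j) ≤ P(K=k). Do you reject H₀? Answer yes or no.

reject H₀: no

Exact binomial: n=21, k=12, p₀=2/5=0.4000
P(X=j) = C(n,j)·p₀^j·(1−p₀)^(n−j); p = Σ P(X=j) over j with P(X=j) ≤ P(X=12)
p-value (two-sided) = 0.12188
At α=0.1: p ≥ α → fail to reject H₀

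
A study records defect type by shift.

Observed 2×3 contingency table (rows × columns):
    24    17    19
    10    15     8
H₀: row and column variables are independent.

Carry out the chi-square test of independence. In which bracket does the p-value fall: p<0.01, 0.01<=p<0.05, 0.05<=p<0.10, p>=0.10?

p-value bracket: p>=0.10

Row totals [60, 33], col totals [34, 32, 27], n=93
χ² = (24−21.94)²/21.94 + (17−20.65)²/20.65 + (19−17.42)²/17.42 + (10−12.06)²/12.06 + (15−11.35)²/11.35 + (8−9.58)²/9.58 = 2.7656
df = 2
p-value (upper-tail) = 0.25088
→ bracket: p>=0.10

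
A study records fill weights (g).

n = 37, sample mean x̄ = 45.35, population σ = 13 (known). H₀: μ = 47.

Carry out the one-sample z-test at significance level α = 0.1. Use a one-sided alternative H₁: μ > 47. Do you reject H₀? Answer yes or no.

SE = σ/√n = 13/√37 = 2.1372
z = (x̄−μ₀)/SE = (45.35−47)/2.1372 = -0.7720
p-value (one-sided, H₁ greater) = 0.77996
At α=0.1: p ≥ α → fail to reject H₀

reject H₀: no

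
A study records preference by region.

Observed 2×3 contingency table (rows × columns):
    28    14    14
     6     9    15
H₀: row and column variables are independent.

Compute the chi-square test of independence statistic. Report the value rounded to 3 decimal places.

Row totals [56, 30], col totals [34, 23, 29], n=86
χ² = (28−22.14)²/22.14 + (14−14.98)²/14.98 + (14−18.88)²/18.88 + (6−11.86)²/11.86 + (9−8.02)²/8.02 + (15−10.12)²/10.12 = 8.2504
df = 2

test statistic = 8.250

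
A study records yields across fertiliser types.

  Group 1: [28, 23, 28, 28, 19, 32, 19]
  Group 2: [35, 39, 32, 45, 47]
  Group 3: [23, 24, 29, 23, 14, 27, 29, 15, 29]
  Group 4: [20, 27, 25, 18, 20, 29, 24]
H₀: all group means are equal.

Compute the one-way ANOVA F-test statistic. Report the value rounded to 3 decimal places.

test statistic = 11.882

Group means [25.29, 39.60, 23.67, 23.29], grand mean 26.821
SSB = Σnᵢ(x̄ᵢ−x̄)² = 1010.050; SSW = ΣΣ(x−x̄ᵢ)² = 680.057
MSB = 1010.050/3 = 336.6833; MSW = 680.057/24 = 28.3357
F = MSB/MSW = 11.8819
df = (3, 24)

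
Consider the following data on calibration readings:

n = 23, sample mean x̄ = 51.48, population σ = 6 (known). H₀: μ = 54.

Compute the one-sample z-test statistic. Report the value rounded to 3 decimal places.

SE = σ/√n = 6/√23 = 1.2511
z = (x̄−μ₀)/SE = (51.48−54)/1.2511 = -2.0142

test statistic = -2.014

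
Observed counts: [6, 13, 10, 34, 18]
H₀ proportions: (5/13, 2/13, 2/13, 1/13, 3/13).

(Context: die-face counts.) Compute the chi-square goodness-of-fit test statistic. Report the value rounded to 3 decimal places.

test statistic = 144.606

n = 81; E_i = n·p_i = [31.15, 12.46, 12.46, 6.23, 18.69]
χ² = (6−31.15)²/31.15 + (13−12.46)²/12.46 + (10−12.46)²/12.46 + (34−6.23)²/6.23 + (18−18.69)²/18.69 = 144.6062
df = 4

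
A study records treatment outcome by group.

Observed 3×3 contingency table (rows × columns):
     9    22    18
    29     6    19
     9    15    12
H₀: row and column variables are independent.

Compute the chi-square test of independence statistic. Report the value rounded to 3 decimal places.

test statistic = 21.959

Row totals [49, 54, 36], col totals [47, 43, 49], n=139
χ² = (9−16.57)²/16.57 + (22−15.16)²/15.16 + (18−17.27)²/17.27 + (29−18.26)²/18.26 + (6−16.71)²/16.71 + (19−19.04)²/19.04 + (9−12.17)²/12.17 + (15−11.14)²/11.14 + (12−12.69)²/12.69 = 21.9591
df = 4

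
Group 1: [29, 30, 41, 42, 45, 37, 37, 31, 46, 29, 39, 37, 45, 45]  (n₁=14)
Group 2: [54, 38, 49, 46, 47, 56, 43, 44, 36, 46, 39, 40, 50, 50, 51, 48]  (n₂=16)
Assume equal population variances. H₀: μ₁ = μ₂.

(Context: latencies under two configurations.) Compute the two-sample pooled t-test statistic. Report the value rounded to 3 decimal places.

test statistic = -3.632

x̄₁=38.071, s₁=6.294, n₁=14
x̄₂=46.062, s₂=5.756, n₂=16
s_p² = [13·6.294² + 15·5.756²]/28 = 36.1381
SE = √(s_p²·(1/14+1/16)) = 2.2000
t = (38.071−46.062)/2.2000 = -3.6323
df = 28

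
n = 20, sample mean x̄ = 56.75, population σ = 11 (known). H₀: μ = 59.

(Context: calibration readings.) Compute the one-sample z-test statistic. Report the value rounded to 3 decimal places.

SE = σ/√n = 11/√20 = 2.4597
z = (x̄−μ₀)/SE = (56.75−59)/2.4597 = -0.9148

test statistic = -0.915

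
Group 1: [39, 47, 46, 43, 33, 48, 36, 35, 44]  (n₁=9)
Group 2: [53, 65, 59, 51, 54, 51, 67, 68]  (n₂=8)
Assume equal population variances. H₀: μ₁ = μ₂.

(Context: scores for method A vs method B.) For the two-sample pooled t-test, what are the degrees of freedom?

degrees of freedom = 15

df = n₁ + n₂ − 2 = 9 + 8 − 2 = 15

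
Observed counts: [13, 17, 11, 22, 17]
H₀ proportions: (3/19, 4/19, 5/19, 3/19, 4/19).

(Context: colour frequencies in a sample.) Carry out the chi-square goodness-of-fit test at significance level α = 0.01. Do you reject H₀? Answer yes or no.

reject H₀: no

n = 80; E_i = n·p_i = [12.63, 16.84, 21.05, 12.63, 16.84]
χ² = (13−12.63)²/12.63 + (17−16.84)²/16.84 + (11−21.05)²/21.05 + (22−12.63)²/12.63 + (17−16.84)²/16.84 = 11.7621
df = 4
p-value (upper-tail) = 0.01921
At α=0.01: p ≥ α → fail to reject H₀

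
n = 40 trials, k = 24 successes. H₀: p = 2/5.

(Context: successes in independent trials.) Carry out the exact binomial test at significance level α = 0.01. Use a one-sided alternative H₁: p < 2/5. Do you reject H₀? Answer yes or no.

Exact binomial: n=40, k=24, p₀=2/5=0.4000
P(X≤24) from Σ C(n,i)·p₀^i·(1−p₀)^(n−i)
p-value (one-sided, H₁ less) = 0.99665
At α=0.01: p ≥ α → fail to reject H₀

reject H₀: no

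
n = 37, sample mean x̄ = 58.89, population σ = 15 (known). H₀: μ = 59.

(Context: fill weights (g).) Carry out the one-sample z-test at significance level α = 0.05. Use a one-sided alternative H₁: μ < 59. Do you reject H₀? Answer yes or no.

SE = σ/√n = 15/√37 = 2.4660
z = (x̄−μ₀)/SE = (58.89−59)/2.4660 = -0.0446
p-value (one-sided, H₁ less) = 0.48221
At α=0.05: p ≥ α → fail to reject H₀

reject H₀: no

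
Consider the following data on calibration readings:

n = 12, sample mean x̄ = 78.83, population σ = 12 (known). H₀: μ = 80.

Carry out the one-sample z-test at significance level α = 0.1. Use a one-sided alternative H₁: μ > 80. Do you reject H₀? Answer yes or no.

reject H₀: no

SE = σ/√n = 12/√12 = 3.4641
z = (x̄−μ₀)/SE = (78.83−80)/3.4641 = -0.3377
p-value (one-sided, H₁ greater) = 0.63222
At α=0.1: p ≥ α → fail to reject H₀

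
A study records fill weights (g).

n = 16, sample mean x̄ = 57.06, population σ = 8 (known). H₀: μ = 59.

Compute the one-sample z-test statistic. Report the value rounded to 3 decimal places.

test statistic = -0.970

SE = σ/√n = 8/√16 = 2.0000
z = (x̄−μ₀)/SE = (57.06−59)/2.0000 = -0.9700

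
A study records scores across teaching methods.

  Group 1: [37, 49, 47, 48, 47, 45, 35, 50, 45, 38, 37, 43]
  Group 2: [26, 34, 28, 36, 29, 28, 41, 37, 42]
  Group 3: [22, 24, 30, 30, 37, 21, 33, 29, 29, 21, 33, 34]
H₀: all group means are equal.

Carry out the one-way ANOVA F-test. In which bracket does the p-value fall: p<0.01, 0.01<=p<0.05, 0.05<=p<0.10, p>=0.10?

p-value bracket: p<0.01

Group means [43.42, 33.44, 28.58], grand mean 35.303
SSB = Σnᵢ(x̄ᵢ−x̄)² = 1362.914; SSW = ΣΣ(x−x̄ᵢ)² = 916.056
MSB = 1362.914/2 = 681.4571; MSW = 916.056/30 = 30.5352
F = MSB/MSW = 22.3171
df = (2, 30)
p-value (upper-tail) = 0.00000
→ bracket: p<0.01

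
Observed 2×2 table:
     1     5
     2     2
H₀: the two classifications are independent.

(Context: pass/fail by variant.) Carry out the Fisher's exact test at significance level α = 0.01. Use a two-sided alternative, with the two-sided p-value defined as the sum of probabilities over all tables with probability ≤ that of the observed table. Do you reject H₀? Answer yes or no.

reject H₀: no

Margins: r₁=6, r₂=4, c₁=3, c₂=7, n=10
p_obs = C(6,1)·C(4,2)/C(10,3); sum pmf over tables with pmf ≤ p_obs
p-value (two-sided) = 0.50000
At α=0.01: p ≥ α → fail to reject H₀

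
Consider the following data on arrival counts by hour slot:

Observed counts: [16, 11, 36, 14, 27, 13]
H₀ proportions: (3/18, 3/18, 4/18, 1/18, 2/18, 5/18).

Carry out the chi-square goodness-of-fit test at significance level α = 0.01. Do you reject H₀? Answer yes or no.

n = 117; E_i = n·p_i = [19.50, 19.50, 26.00, 6.50, 13.00, 32.50]
χ² = (16−19.50)²/19.50 + (11−19.50)²/19.50 + (36−26.00)²/26.00 + (14−6.50)²/6.50 + (27−13.00)²/13.00 + (13−32.50)²/32.50 = 43.6103
df = 5
p-value (upper-tail) = 0.00000
At α=0.01: p < α → reject H₀

reject H₀: yes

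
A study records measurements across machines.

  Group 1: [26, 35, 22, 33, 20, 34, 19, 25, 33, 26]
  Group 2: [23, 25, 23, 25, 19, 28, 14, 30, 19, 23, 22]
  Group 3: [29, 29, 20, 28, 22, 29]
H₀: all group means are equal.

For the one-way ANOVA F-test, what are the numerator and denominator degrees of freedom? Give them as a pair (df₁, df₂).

degrees of freedom = [2, 24]

k = 3 groups, N = 27 total
df = (k−1, N−k) = (3−1, 27−3) = (2, 24)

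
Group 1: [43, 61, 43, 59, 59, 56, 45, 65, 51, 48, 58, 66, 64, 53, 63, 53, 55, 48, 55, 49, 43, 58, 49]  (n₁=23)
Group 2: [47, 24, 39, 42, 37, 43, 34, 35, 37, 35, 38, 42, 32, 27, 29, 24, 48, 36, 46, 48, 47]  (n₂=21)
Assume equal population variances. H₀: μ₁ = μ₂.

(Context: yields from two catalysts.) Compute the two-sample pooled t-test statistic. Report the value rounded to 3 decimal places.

test statistic = 7.356

x̄₁=54.087, s₁=7.261, n₁=23
x̄₂=37.619, s₂=7.586, n₂=21
s_p² = [22·7.261² + 20·7.586²]/42 = 55.0185
SE = √(s_p²·(1/23+1/21)) = 2.2388
t = (54.087−37.619)/2.2388 = 7.3558
df = 42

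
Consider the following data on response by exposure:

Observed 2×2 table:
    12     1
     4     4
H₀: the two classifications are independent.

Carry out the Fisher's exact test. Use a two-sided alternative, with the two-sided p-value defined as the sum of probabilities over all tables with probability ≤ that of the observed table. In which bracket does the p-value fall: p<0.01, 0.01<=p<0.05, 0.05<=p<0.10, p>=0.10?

p-value bracket: 0.01<=p<0.05

Margins: r₁=13, r₂=8, c₁=16, c₂=5, n=21
p_obs = C(13,12)·C(8,4)/C(21,16); sum pmf over tables with pmf ≤ p_obs
p-value (two-sided) = 0.04747
→ bracket: 0.01<=p<0.05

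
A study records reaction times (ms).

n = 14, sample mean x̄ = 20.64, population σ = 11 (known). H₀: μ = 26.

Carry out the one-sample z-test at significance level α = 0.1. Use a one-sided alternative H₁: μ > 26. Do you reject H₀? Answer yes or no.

SE = σ/√n = 11/√14 = 2.9399
z = (x̄−μ₀)/SE = (20.64−26)/2.9399 = -1.8232
p-value (one-sided, H₁ greater) = 0.96586
At α=0.1: p ≥ α → fail to reject H₀

reject H₀: no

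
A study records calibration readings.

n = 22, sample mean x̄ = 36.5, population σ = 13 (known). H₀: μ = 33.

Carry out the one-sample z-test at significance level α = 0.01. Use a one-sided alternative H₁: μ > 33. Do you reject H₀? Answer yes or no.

reject H₀: no

SE = σ/√n = 13/√22 = 2.7716
z = (x̄−μ₀)/SE = (36.5−33)/2.7716 = 1.2628
p-value (one-sided, H₁ greater) = 0.10333
At α=0.01: p ≥ α → fail to reject H₀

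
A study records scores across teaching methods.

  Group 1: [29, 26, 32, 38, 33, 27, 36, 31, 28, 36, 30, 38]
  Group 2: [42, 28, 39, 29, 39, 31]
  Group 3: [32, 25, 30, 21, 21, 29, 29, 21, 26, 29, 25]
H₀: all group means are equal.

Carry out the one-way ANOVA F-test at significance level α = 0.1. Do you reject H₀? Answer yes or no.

Group means [32.00, 34.67, 26.18], grand mean 30.345
SSB = Σnᵢ(x̄ᵢ−x̄)² = 335.582; SSW = ΣΣ(x−x̄ᵢ)² = 532.970
MSB = 335.582/2 = 167.7910; MSW = 532.970/26 = 20.4988
F = MSB/MSW = 8.1854
df = (2, 26)
p-value (upper-tail) = 0.00175
At α=0.1: p < α → reject H₀

reject H₀: yes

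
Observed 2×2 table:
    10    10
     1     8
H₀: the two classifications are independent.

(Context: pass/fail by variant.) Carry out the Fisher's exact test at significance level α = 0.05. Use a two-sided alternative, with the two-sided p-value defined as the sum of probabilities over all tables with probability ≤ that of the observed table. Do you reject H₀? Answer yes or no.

Margins: r₁=20, r₂=9, c₁=11, c₂=18, n=29
p_obs = C(20,10)·C(9,1)/C(29,11); sum pmf over tables with pmf ≤ p_obs
p-value (two-sided) = 0.09590
At α=0.05: p ≥ α → fail to reject H₀

reject H₀: no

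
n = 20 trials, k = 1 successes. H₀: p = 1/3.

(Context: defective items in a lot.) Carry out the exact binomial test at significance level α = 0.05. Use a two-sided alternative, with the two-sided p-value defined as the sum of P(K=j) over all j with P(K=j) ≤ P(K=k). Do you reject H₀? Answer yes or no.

reject H₀: yes

Exact binomial: n=20, k=1, p₀=1/3=0.3333
P(X=j) = C(n,j)·p₀^j·(1−p₀)^(n−j); p = Σ P(X=j) over j with P(X=j) ≤ P(X=1)
p-value (two-sided) = 0.00703
At α=0.05: p < α → reject H₀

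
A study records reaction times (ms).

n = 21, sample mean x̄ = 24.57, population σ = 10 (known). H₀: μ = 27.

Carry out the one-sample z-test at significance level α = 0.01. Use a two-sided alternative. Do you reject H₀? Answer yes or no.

reject H₀: no

SE = σ/√n = 10/√21 = 2.1822
z = (x̄−μ₀)/SE = (24.57−27)/2.1822 = -1.1136
p-value (two-sided) = 0.26547
At α=0.01: p ≥ α → fail to reject H₀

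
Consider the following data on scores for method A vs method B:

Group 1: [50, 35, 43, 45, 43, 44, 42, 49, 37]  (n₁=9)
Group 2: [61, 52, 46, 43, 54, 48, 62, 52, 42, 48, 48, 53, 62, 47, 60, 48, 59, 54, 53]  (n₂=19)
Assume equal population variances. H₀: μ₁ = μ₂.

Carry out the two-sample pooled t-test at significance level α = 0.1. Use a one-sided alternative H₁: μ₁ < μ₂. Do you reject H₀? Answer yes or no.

reject H₀: yes

x̄₁=43.111, s₁=4.885, n₁=9
x̄₂=52.211, s₂=6.277, n₂=19
s_p² = [8·4.885² + 18·6.277²]/26 = 34.6172
SE = √(s_p²·(1/9+1/19)) = 2.3808
t = (43.111−52.211)/2.3808 = -3.8220
df = 26
p-value (one-sided, H₁ less) = 0.00037
At α=0.1: p < α → reject H₀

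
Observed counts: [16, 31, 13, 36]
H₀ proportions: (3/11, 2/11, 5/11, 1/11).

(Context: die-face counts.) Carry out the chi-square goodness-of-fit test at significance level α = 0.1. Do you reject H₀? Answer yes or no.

reject H₀: yes

n = 96; E_i = n·p_i = [26.18, 17.45, 43.64, 8.73]
χ² = (16−26.18)²/26.18 + (31−17.45)²/17.45 + (13−43.64)²/43.64 + (36−8.73)²/8.73 = 121.2080
df = 3
p-value (upper-tail) = 0.00000
At α=0.1: p < α → reject H₀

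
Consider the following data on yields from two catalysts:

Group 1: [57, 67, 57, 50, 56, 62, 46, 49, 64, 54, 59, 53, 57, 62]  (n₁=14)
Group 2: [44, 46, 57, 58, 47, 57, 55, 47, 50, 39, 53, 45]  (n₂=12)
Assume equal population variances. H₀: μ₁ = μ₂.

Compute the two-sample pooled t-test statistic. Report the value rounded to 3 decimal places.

x̄₁=56.643, s₁=5.956, n₁=14
x̄₂=49.833, s₂=6.118, n₂=12
s_p² = [13·5.956² + 11·6.118²]/24 = 36.3700
SE = √(s_p²·(1/14+1/12)) = 2.3725
t = (56.643−49.833)/2.3725 = 2.8702
df = 24

test statistic = 2.870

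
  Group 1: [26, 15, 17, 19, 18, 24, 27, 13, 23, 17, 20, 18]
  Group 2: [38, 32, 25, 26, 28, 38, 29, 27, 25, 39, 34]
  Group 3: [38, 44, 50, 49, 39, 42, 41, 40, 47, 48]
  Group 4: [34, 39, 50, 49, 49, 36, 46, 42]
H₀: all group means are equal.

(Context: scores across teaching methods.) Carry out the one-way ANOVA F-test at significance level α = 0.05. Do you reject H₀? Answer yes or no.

Group means [19.75, 31.00, 43.80, 43.12], grand mean 33.195
SSB = Σnᵢ(x̄ᵢ−x̄)² = 4135.714; SSW = ΣΣ(x−x̄ᵢ)² = 960.725
MSB = 4135.714/3 = 1378.5713; MSW = 960.725/37 = 25.9655
F = MSB/MSW = 53.0923
df = (3, 37)
p-value (upper-tail) = 0.00000
At α=0.05: p < α → reject H₀

reject H₀: yes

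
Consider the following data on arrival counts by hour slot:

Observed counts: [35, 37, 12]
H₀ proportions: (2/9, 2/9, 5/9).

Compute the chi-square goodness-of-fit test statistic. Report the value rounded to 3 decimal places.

test statistic = 58.050

n = 84; E_i = n·p_i = [18.67, 18.67, 46.67]
χ² = (35−18.67)²/18.67 + (37−18.67)²/18.67 + (12−46.67)²/46.67 = 58.0500
df = 2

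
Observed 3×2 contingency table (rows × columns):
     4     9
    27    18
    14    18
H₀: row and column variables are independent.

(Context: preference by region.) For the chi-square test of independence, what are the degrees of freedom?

degrees of freedom = 2

df = (r−1)(c−1) = (3−1)·(2−1) = 2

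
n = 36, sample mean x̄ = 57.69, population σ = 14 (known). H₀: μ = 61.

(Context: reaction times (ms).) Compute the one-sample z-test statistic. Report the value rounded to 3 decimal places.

test statistic = -1.419

SE = σ/√n = 14/√36 = 2.3333
z = (x̄−μ₀)/SE = (57.69−61)/2.3333 = -1.4186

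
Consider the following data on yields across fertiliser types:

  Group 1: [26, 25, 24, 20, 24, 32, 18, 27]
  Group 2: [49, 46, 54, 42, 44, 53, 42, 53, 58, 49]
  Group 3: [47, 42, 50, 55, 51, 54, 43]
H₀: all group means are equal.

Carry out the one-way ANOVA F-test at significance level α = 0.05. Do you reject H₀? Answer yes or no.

reject H₀: yes

Group means [24.50, 49.00, 48.86], grand mean 41.120
SSB = Σnᵢ(x̄ᵢ−x̄)² = 3249.783; SSW = ΣΣ(x−x̄ᵢ)² = 552.857
MSB = 3249.783/2 = 1624.8914; MSW = 552.857/22 = 25.1299
F = MSB/MSW = 64.6598
df = (2, 22)
p-value (upper-tail) = 0.00000
At α=0.05: p < α → reject H₀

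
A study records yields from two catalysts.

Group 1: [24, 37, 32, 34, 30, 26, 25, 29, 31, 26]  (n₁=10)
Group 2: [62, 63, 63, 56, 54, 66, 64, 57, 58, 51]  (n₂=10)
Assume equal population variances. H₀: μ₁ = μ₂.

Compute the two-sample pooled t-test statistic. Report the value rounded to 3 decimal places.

x̄₁=29.400, s₁=4.222, n₁=10
x̄₂=59.400, s₂=4.904, n₂=10
s_p² = [9·4.222² + 9·4.904²]/18 = 20.9333
SE = √(s_p²·(1/10+1/10)) = 2.0461
t = (29.400−59.400)/2.0461 = -14.6618
df = 18

test statistic = -14.662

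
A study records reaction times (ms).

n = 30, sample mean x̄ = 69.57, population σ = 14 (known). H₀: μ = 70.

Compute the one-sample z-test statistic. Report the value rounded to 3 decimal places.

SE = σ/√n = 14/√30 = 2.5560
z = (x̄−μ₀)/SE = (69.57−70)/2.5560 = -0.1682

test statistic = -0.168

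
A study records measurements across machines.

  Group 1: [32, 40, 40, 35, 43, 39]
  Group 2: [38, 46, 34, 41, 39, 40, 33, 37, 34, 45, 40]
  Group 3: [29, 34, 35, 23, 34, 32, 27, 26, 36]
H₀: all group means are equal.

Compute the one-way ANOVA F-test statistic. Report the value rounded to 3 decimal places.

Group means [38.17, 38.82, 30.67], grand mean 35.846
SSB = Σnᵢ(x̄ᵢ−x̄)² = 370.915; SSW = ΣΣ(x−x̄ᵢ)² = 428.470
MSB = 370.915/2 = 185.4575; MSW = 428.470/23 = 18.6291
F = MSB/MSW = 9.9552
df = (2, 23)

test statistic = 9.955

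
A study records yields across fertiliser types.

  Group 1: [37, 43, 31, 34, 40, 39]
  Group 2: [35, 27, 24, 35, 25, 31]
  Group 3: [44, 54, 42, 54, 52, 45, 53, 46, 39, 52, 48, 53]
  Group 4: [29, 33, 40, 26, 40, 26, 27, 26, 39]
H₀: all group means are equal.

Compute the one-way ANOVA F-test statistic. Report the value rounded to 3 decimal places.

test statistic = 24.485

Group means [37.33, 29.50, 48.50, 31.78], grand mean 38.455
SSB = Σnᵢ(x̄ᵢ−x̄)² = 2100.793; SSW = ΣΣ(x−x̄ᵢ)² = 829.389
MSB = 2100.793/3 = 700.2643; MSW = 829.389/29 = 28.5996
F = MSB/MSW = 24.4851
df = (3, 29)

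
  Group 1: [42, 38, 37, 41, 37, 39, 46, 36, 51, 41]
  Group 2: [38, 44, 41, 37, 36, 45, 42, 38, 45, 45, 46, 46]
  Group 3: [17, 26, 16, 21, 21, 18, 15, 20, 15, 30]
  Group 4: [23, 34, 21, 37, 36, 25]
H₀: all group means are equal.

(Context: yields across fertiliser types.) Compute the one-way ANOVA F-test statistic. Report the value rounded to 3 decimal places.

Group means [40.80, 41.92, 19.90, 29.33], grand mean 33.842
SSB = Σnᵢ(x̄ᵢ−x̄)² = 3332.303; SSW = ΣΣ(x−x̄ᵢ)² = 822.750
MSB = 3332.303/3 = 1110.7675; MSW = 822.750/34 = 24.1985
F = MSB/MSW = 45.9023
df = (3, 34)

test statistic = 45.902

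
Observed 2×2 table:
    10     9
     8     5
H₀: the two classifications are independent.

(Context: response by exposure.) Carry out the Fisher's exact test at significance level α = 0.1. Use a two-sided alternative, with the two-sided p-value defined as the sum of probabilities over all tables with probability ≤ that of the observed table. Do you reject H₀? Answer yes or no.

reject H₀: no

Margins: r₁=19, r₂=13, c₁=18, c₂=14, n=32
p_obs = C(19,10)·C(13,8)/C(32,18); sum pmf over tables with pmf ≤ p_obs
p-value (two-sided) = 0.72489
At α=0.1: p ≥ α → fail to reject H₀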